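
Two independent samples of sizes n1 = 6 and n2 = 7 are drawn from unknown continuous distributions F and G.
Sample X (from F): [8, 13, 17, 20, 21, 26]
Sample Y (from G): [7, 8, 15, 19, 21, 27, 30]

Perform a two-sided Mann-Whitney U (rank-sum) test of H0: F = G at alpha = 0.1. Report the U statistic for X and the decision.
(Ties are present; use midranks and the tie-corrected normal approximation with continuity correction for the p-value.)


Step 1: Combine and sort all 13 observations; assign midranks.
sorted (value, group): (7,Y), (8,X), (8,Y), (13,X), (15,Y), (17,X), (19,Y), (20,X), (21,X), (21,Y), (26,X), (27,Y), (30,Y)
ranks: 7->1, 8->2.5, 8->2.5, 13->4, 15->5, 17->6, 19->7, 20->8, 21->9.5, 21->9.5, 26->11, 27->12, 30->13
Step 2: Rank sum for X: R1 = 2.5 + 4 + 6 + 8 + 9.5 + 11 = 41.
Step 3: U_X = R1 - n1(n1+1)/2 = 41 - 6*7/2 = 41 - 21 = 20.
       U_Y = n1*n2 - U_X = 42 - 20 = 22.
Step 4: Ties are present, so use the tie-corrected normal approximation (with continuity correction) for the p-value.
Step 5: p-value = 0.942900; compare to alpha = 0.1. fail to reject H0.

U_X = 20, p = 0.942900, fail to reject H0 at alpha = 0.1.


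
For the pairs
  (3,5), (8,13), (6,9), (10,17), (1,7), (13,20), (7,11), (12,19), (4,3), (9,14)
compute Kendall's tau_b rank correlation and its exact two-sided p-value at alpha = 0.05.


Step 1: Enumerate the 45 unordered pairs (i,j) with i<j and classify each by sign(x_j-x_i) * sign(y_j-y_i).
  (1,2):dx=+5,dy=+8->C; (1,3):dx=+3,dy=+4->C; (1,4):dx=+7,dy=+12->C; (1,5):dx=-2,dy=+2->D
  (1,6):dx=+10,dy=+15->C; (1,7):dx=+4,dy=+6->C; (1,8):dx=+9,dy=+14->C; (1,9):dx=+1,dy=-2->D
  (1,10):dx=+6,dy=+9->C; (2,3):dx=-2,dy=-4->C; (2,4):dx=+2,dy=+4->C; (2,5):dx=-7,dy=-6->C
  (2,6):dx=+5,dy=+7->C; (2,7):dx=-1,dy=-2->C; (2,8):dx=+4,dy=+6->C; (2,9):dx=-4,dy=-10->C
  (2,10):dx=+1,dy=+1->C; (3,4):dx=+4,dy=+8->C; (3,5):dx=-5,dy=-2->C; (3,6):dx=+7,dy=+11->C
  (3,7):dx=+1,dy=+2->C; (3,8):dx=+6,dy=+10->C; (3,9):dx=-2,dy=-6->C; (3,10):dx=+3,dy=+5->C
  (4,5):dx=-9,dy=-10->C; (4,6):dx=+3,dy=+3->C; (4,7):dx=-3,dy=-6->C; (4,8):dx=+2,dy=+2->C
  (4,9):dx=-6,dy=-14->C; (4,10):dx=-1,dy=-3->C; (5,6):dx=+12,dy=+13->C; (5,7):dx=+6,dy=+4->C
  (5,8):dx=+11,dy=+12->C; (5,9):dx=+3,dy=-4->D; (5,10):dx=+8,dy=+7->C; (6,7):dx=-6,dy=-9->C
  (6,8):dx=-1,dy=-1->C; (6,9):dx=-9,dy=-17->C; (6,10):dx=-4,dy=-6->C; (7,8):dx=+5,dy=+8->C
  (7,9):dx=-3,dy=-8->C; (7,10):dx=+2,dy=+3->C; (8,9):dx=-8,dy=-16->C; (8,10):dx=-3,dy=-5->C
  (9,10):dx=+5,dy=+11->C
Step 2: C = 42, D = 3, total pairs = 45.
Step 3: tau = (C - D)/(n(n-1)/2) = (42 - 3)/45 = 0.866667.
Step 4: Exact two-sided p-value (enumerate n! = 3628800 permutations of y under H0): p = 0.000115.
Step 5: alpha = 0.05. reject H0.

tau_b = 0.8667 (C=42, D=3), p = 0.000115, reject H0.


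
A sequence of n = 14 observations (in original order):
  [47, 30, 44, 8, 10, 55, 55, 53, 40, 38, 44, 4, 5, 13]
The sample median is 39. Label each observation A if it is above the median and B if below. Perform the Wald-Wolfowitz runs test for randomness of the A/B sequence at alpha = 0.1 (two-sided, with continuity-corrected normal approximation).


Step 1: Compute median = 39; label A = above, B = below.
Labels in order: ABABBAAAABABBB  (n_A = 7, n_B = 7)
Step 2: Count runs R = 8.
Step 3: Under H0 (random ordering), E[R] = 2*n_A*n_B/(n_A+n_B) + 1 = 2*7*7/14 + 1 = 8.0000.
        Var[R] = 2*n_A*n_B*(2*n_A*n_B - n_A - n_B) / ((n_A+n_B)^2 * (n_A+n_B-1)) = 8232/2548 = 3.2308.
        SD[R] = 1.7974.
Step 4: R = E[R], so z = 0 with no continuity correction.
Step 5: Two-sided p-value via normal approximation = 2*(1 - Phi(|z|)) = 1.000000.
Step 6: alpha = 0.1. fail to reject H0.

R = 8, z = 0.0000, p = 1.000000, fail to reject H0.


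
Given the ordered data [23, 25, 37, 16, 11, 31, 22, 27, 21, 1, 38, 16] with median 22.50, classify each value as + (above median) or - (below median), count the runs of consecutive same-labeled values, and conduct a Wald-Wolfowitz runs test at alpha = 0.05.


Step 1: Compute median = 22.50; label A = above, B = below.
Labels in order: AAABBABABBAB  (n_A = 6, n_B = 6)
Step 2: Count runs R = 8.
Step 3: Under H0 (random ordering), E[R] = 2*n_A*n_B/(n_A+n_B) + 1 = 2*6*6/12 + 1 = 7.0000.
        Var[R] = 2*n_A*n_B*(2*n_A*n_B - n_A - n_B) / ((n_A+n_B)^2 * (n_A+n_B-1)) = 4320/1584 = 2.7273.
        SD[R] = 1.6514.
Step 4: Continuity-corrected z = (R - 0.5 - E[R]) / SD[R] = (8 - 0.5 - 7.0000) / 1.6514 = 0.3028.
Step 5: Two-sided p-value via normal approximation = 2*(1 - Phi(|z|)) = 0.762069.
Step 6: alpha = 0.05. fail to reject H0.

R = 8, z = 0.3028, p = 0.762069, fail to reject H0.


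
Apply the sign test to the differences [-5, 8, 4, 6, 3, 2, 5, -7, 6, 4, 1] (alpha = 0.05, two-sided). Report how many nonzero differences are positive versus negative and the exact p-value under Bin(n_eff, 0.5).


Step 1: Discard zero differences. Original n = 11; n_eff = number of nonzero differences = 11.
Nonzero differences (with sign): -5, +8, +4, +6, +3, +2, +5, -7, +6, +4, +1
Step 2: Count signs: positive = 9, negative = 2.
Step 3: Under H0: P(positive) = 0.5, so the number of positives S ~ Bin(11, 0.5).
Step 4: Two-sided exact p-value = sum of Bin(11,0.5) probabilities at or below the observed probability = 0.065430.
Step 5: alpha = 0.05. fail to reject H0.

n_eff = 11, pos = 9, neg = 2, p = 0.065430, fail to reject H0.


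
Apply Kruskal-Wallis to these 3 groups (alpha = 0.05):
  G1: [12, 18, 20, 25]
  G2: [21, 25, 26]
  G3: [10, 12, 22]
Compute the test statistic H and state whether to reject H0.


Step 1: Combine all N = 10 observations and assign midranks.
sorted (value, group, rank): (10,G3,1), (12,G1,2.5), (12,G3,2.5), (18,G1,4), (20,G1,5), (21,G2,6), (22,G3,7), (25,G1,8.5), (25,G2,8.5), (26,G2,10)
Step 2: Sum ranks within each group.
R_1 = 20 (n_1 = 4)
R_2 = 24.5 (n_2 = 3)
R_3 = 10.5 (n_3 = 3)
Step 3: H = 12/(N(N+1)) * sum(R_i^2/n_i) - 3(N+1)
     = 12/(10*11) * (20^2/4 + 24.5^2/3 + 10.5^2/3) - 3*11
     = 0.109091 * 336.833 - 33
     = 3.745455.
Step 4: Ties present; correction factor C = 1 - 12/(10^3 - 10) = 0.987879. Corrected H = 3.745455 / 0.987879 = 3.791411.
Step 5: Under H0, H ~ chi^2(2); p-value = 0.150212.
Step 6: alpha = 0.05. fail to reject H0.

H = 3.7914, df = 2, p = 0.150212, fail to reject H0.


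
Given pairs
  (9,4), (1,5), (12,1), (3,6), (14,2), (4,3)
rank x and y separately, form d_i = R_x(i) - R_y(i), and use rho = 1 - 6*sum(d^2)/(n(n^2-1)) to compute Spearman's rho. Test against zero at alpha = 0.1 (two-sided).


Step 1: Rank x and y separately (midranks; no ties here).
rank(x): 9->4, 1->1, 12->5, 3->2, 14->6, 4->3
rank(y): 4->4, 5->5, 1->1, 6->6, 2->2, 3->3
Step 2: d_i = R_x(i) - R_y(i); compute d_i^2.
  (4-4)^2=0, (1-5)^2=16, (5-1)^2=16, (2-6)^2=16, (6-2)^2=16, (3-3)^2=0
sum(d^2) = 64.
Step 3: rho = 1 - 6*64 / (6*(6^2 - 1)) = 1 - 384/210 = -0.828571.
Step 4: Under H0, t = rho * sqrt((n-2)/(1-rho^2)) = -2.9598 ~ t(4).
Step 5: Two-sided p-value from the t-distribution with 4 df = 0.041563.
Step 6: alpha = 0.1. reject H0.

rho = -0.8286, p = 0.041563, reject H0 at alpha = 0.1.


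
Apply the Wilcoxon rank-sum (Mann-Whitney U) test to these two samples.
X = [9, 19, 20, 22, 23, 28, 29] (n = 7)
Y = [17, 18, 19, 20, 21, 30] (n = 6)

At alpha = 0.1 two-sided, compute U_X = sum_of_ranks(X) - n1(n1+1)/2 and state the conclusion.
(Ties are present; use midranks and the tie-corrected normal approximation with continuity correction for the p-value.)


Step 1: Combine and sort all 13 observations; assign midranks.
sorted (value, group): (9,X), (17,Y), (18,Y), (19,X), (19,Y), (20,X), (20,Y), (21,Y), (22,X), (23,X), (28,X), (29,X), (30,Y)
ranks: 9->1, 17->2, 18->3, 19->4.5, 19->4.5, 20->6.5, 20->6.5, 21->8, 22->9, 23->10, 28->11, 29->12, 30->13
Step 2: Rank sum for X: R1 = 1 + 4.5 + 6.5 + 9 + 10 + 11 + 12 = 54.
Step 3: U_X = R1 - n1(n1+1)/2 = 54 - 7*8/2 = 54 - 28 = 26.
       U_Y = n1*n2 - U_X = 42 - 26 = 16.
Step 4: Ties are present, so use the tie-corrected normal approximation (with continuity correction) for the p-value.
Step 5: p-value = 0.519167; compare to alpha = 0.1. fail to reject H0.

U_X = 26, p = 0.519167, fail to reject H0 at alpha = 0.1.


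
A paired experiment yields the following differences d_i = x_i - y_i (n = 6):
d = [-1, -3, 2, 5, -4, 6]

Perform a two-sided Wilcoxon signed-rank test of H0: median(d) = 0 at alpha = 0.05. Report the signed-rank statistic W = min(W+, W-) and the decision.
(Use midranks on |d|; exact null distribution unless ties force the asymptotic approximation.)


Step 1: Drop any zero differences (none here) and take |d_i|.
|d| = [1, 3, 2, 5, 4, 6]
Step 2: Midrank |d_i| (ties get averaged ranks).
ranks: |1|->1, |3|->3, |2|->2, |5|->5, |4|->4, |6|->6
Step 3: Attach original signs; sum ranks with positive sign and with negative sign.
W+ = 2 + 5 + 6 = 13
W- = 1 + 3 + 4 = 8
(Check: W+ + W- = 21 should equal n(n+1)/2 = 21.)
Step 4: Test statistic W = min(W+, W-) = 8.
Step 5: No ties, so the exact null distribution over the 2^6 = 64 sign assignments gives the two-sided p-value = 0.687500.
Step 6: alpha = 0.05. fail to reject H0.

W+ = 13, W- = 8, W = min = 8, p = 0.687500, fail to reject H0.


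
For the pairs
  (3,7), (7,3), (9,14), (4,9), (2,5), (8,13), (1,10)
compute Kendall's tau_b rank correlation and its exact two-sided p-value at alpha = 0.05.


Step 1: Enumerate the 21 unordered pairs (i,j) with i<j and classify each by sign(x_j-x_i) * sign(y_j-y_i).
  (1,2):dx=+4,dy=-4->D; (1,3):dx=+6,dy=+7->C; (1,4):dx=+1,dy=+2->C; (1,5):dx=-1,dy=-2->C
  (1,6):dx=+5,dy=+6->C; (1,7):dx=-2,dy=+3->D; (2,3):dx=+2,dy=+11->C; (2,4):dx=-3,dy=+6->D
  (2,5):dx=-5,dy=+2->D; (2,6):dx=+1,dy=+10->C; (2,7):dx=-6,dy=+7->D; (3,4):dx=-5,dy=-5->C
  (3,5):dx=-7,dy=-9->C; (3,6):dx=-1,dy=-1->C; (3,7):dx=-8,dy=-4->C; (4,5):dx=-2,dy=-4->C
  (4,6):dx=+4,dy=+4->C; (4,7):dx=-3,dy=+1->D; (5,6):dx=+6,dy=+8->C; (5,7):dx=-1,dy=+5->D
  (6,7):dx=-7,dy=-3->C
Step 2: C = 14, D = 7, total pairs = 21.
Step 3: tau = (C - D)/(n(n-1)/2) = (14 - 7)/21 = 0.333333.
Step 4: Exact two-sided p-value (enumerate n! = 5040 permutations of y under H0): p = 0.381349.
Step 5: alpha = 0.05. fail to reject H0.

tau_b = 0.3333 (C=14, D=7), p = 0.381349, fail to reject H0.


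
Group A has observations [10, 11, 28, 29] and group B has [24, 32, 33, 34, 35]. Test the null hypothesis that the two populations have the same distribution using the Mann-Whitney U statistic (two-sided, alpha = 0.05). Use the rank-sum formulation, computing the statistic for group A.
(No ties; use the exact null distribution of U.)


Step 1: Combine and sort all 9 observations; assign midranks.
sorted (value, group): (10,X), (11,X), (24,Y), (28,X), (29,X), (32,Y), (33,Y), (34,Y), (35,Y)
ranks: 10->1, 11->2, 24->3, 28->4, 29->5, 32->6, 33->7, 34->8, 35->9
Step 2: Rank sum for X: R1 = 1 + 2 + 4 + 5 = 12.
Step 3: U_X = R1 - n1(n1+1)/2 = 12 - 4*5/2 = 12 - 10 = 2.
       U_Y = n1*n2 - U_X = 20 - 2 = 18.
Step 4: No ties, so the exact null distribution of U (based on enumerating the C(9,4) = 126 equally likely rank assignments) gives the two-sided p-value.
Step 5: p-value = 0.063492; compare to alpha = 0.05. fail to reject H0.

U_X = 2, p = 0.063492, fail to reject H0 at alpha = 0.05.


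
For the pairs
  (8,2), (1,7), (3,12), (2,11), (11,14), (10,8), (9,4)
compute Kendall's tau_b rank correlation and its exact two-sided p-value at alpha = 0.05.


Step 1: Enumerate the 21 unordered pairs (i,j) with i<j and classify each by sign(x_j-x_i) * sign(y_j-y_i).
  (1,2):dx=-7,dy=+5->D; (1,3):dx=-5,dy=+10->D; (1,4):dx=-6,dy=+9->D; (1,5):dx=+3,dy=+12->C
  (1,6):dx=+2,dy=+6->C; (1,7):dx=+1,dy=+2->C; (2,3):dx=+2,dy=+5->C; (2,4):dx=+1,dy=+4->C
  (2,5):dx=+10,dy=+7->C; (2,6):dx=+9,dy=+1->C; (2,7):dx=+8,dy=-3->D; (3,4):dx=-1,dy=-1->C
  (3,5):dx=+8,dy=+2->C; (3,6):dx=+7,dy=-4->D; (3,7):dx=+6,dy=-8->D; (4,5):dx=+9,dy=+3->C
  (4,6):dx=+8,dy=-3->D; (4,7):dx=+7,dy=-7->D; (5,6):dx=-1,dy=-6->C; (5,7):dx=-2,dy=-10->C
  (6,7):dx=-1,dy=-4->C
Step 2: C = 13, D = 8, total pairs = 21.
Step 3: tau = (C - D)/(n(n-1)/2) = (13 - 8)/21 = 0.238095.
Step 4: Exact two-sided p-value (enumerate n! = 5040 permutations of y under H0): p = 0.561905.
Step 5: alpha = 0.05. fail to reject H0.

tau_b = 0.2381 (C=13, D=8), p = 0.561905, fail to reject H0.


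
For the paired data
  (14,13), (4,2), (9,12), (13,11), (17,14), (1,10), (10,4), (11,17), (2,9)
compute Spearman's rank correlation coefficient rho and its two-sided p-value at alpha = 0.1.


Step 1: Rank x and y separately (midranks; no ties here).
rank(x): 14->8, 4->3, 9->4, 13->7, 17->9, 1->1, 10->5, 11->6, 2->2
rank(y): 13->7, 2->1, 12->6, 11->5, 14->8, 10->4, 4->2, 17->9, 9->3
Step 2: d_i = R_x(i) - R_y(i); compute d_i^2.
  (8-7)^2=1, (3-1)^2=4, (4-6)^2=4, (7-5)^2=4, (9-8)^2=1, (1-4)^2=9, (5-2)^2=9, (6-9)^2=9, (2-3)^2=1
sum(d^2) = 42.
Step 3: rho = 1 - 6*42 / (9*(9^2 - 1)) = 1 - 252/720 = 0.650000.
Step 4: Under H0, t = rho * sqrt((n-2)/(1-rho^2)) = 2.2630 ~ t(7).
Step 5: Two-sided p-value from the t-distribution with 7 df = 0.058073.
Step 6: alpha = 0.1. reject H0.

rho = 0.6500, p = 0.058073, reject H0 at alpha = 0.1.


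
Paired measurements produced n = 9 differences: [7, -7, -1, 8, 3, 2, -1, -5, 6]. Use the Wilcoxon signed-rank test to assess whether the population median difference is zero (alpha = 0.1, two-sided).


Step 1: Drop any zero differences (none here) and take |d_i|.
|d| = [7, 7, 1, 8, 3, 2, 1, 5, 6]
Step 2: Midrank |d_i| (ties get averaged ranks).
ranks: |7|->7.5, |7|->7.5, |1|->1.5, |8|->9, |3|->4, |2|->3, |1|->1.5, |5|->5, |6|->6
Step 3: Attach original signs; sum ranks with positive sign and with negative sign.
W+ = 7.5 + 9 + 4 + 3 + 6 = 29.5
W- = 7.5 + 1.5 + 1.5 + 5 = 15.5
(Check: W+ + W- = 45 should equal n(n+1)/2 = 45.)
Step 4: Test statistic W = min(W+, W-) = 15.5.
Step 5: Ties in |d|, so use the tie-corrected normal approximation.
        E[W] = n(n+1)/4 = 9*10/4 = 22.5.
        Tie groups: |d|=1 (t=2), |d|=7 (t=2); sum(t^3 - t) = 12.
        Var[W] = n(n+1)(2n+1)/24 - sum(t^3-t)/48 = 1710/24 - 12/48 = 71.
        z = (W - E[W]) / sqrt(Var[W]) = (15.5 - 22.5) / 8.4261 = -0.8307.
        Two-sided p = 2*Phi(z) = 0.406116.
Step 6: alpha = 0.1. fail to reject H0.

W+ = 29.5, W- = 15.5, W = min = 15.5, p = 0.406116, fail to reject H0.


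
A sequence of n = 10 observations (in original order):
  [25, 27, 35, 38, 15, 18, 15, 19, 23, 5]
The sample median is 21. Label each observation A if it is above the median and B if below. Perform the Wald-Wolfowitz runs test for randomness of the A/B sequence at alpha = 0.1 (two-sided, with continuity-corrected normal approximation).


Step 1: Compute median = 21; label A = above, B = below.
Labels in order: AAAABBBBAB  (n_A = 5, n_B = 5)
Step 2: Count runs R = 4.
Step 3: Under H0 (random ordering), E[R] = 2*n_A*n_B/(n_A+n_B) + 1 = 2*5*5/10 + 1 = 6.0000.
        Var[R] = 2*n_A*n_B*(2*n_A*n_B - n_A - n_B) / ((n_A+n_B)^2 * (n_A+n_B-1)) = 2000/900 = 2.2222.
        SD[R] = 1.4907.
Step 4: Continuity-corrected z = (R + 0.5 - E[R]) / SD[R] = (4 + 0.5 - 6.0000) / 1.4907 = -1.0062.
Step 5: Two-sided p-value via normal approximation = 2*(1 - Phi(|z|)) = 0.314305.
Step 6: alpha = 0.1. fail to reject H0.

R = 4, z = -1.0062, p = 0.314305, fail to reject H0.


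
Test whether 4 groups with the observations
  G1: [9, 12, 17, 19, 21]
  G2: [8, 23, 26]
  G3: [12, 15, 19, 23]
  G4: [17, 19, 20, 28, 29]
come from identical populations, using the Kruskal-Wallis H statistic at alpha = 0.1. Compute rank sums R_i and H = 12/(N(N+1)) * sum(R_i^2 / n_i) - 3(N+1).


Step 1: Combine all N = 17 observations and assign midranks.
sorted (value, group, rank): (8,G2,1), (9,G1,2), (12,G1,3.5), (12,G3,3.5), (15,G3,5), (17,G1,6.5), (17,G4,6.5), (19,G1,9), (19,G3,9), (19,G4,9), (20,G4,11), (21,G1,12), (23,G2,13.5), (23,G3,13.5), (26,G2,15), (28,G4,16), (29,G4,17)
Step 2: Sum ranks within each group.
R_1 = 33 (n_1 = 5)
R_2 = 29.5 (n_2 = 3)
R_3 = 31 (n_3 = 4)
R_4 = 59.5 (n_4 = 5)
Step 3: H = 12/(N(N+1)) * sum(R_i^2/n_i) - 3(N+1)
     = 12/(17*18) * (33^2/5 + 29.5^2/3 + 31^2/4 + 59.5^2/5) - 3*18
     = 0.039216 * 1456.18 - 54
     = 3.105229.
Step 4: Ties present; correction factor C = 1 - 42/(17^3 - 17) = 0.991422. Corrected H = 3.105229 / 0.991422 = 3.132097.
Step 5: Under H0, H ~ chi^2(3); p-value = 0.371703.
Step 6: alpha = 0.1. fail to reject H0.

H = 3.1321, df = 3, p = 0.371703, fail to reject H0.


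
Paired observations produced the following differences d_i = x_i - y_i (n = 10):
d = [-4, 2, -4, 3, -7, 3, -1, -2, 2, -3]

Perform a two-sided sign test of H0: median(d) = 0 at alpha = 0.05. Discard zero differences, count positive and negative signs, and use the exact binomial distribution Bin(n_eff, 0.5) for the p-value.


Step 1: Discard zero differences. Original n = 10; n_eff = number of nonzero differences = 10.
Nonzero differences (with sign): -4, +2, -4, +3, -7, +3, -1, -2, +2, -3
Step 2: Count signs: positive = 4, negative = 6.
Step 3: Under H0: P(positive) = 0.5, so the number of positives S ~ Bin(10, 0.5).
Step 4: Two-sided exact p-value = sum of Bin(10,0.5) probabilities at or below the observed probability = 0.753906.
Step 5: alpha = 0.05. fail to reject H0.

n_eff = 10, pos = 4, neg = 6, p = 0.753906, fail to reject H0.


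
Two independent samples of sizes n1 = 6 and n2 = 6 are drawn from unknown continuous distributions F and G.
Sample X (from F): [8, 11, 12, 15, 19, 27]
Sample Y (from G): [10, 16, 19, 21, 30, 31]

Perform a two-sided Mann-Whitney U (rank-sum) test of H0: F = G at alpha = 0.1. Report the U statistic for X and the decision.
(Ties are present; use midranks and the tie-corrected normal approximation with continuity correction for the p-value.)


Step 1: Combine and sort all 12 observations; assign midranks.
sorted (value, group): (8,X), (10,Y), (11,X), (12,X), (15,X), (16,Y), (19,X), (19,Y), (21,Y), (27,X), (30,Y), (31,Y)
ranks: 8->1, 10->2, 11->3, 12->4, 15->5, 16->6, 19->7.5, 19->7.5, 21->9, 27->10, 30->11, 31->12
Step 2: Rank sum for X: R1 = 1 + 3 + 4 + 5 + 7.5 + 10 = 30.5.
Step 3: U_X = R1 - n1(n1+1)/2 = 30.5 - 6*7/2 = 30.5 - 21 = 9.5.
       U_Y = n1*n2 - U_X = 36 - 9.5 = 26.5.
Step 4: Ties are present, so use the tie-corrected normal approximation (with continuity correction) for the p-value.
Step 5: p-value = 0.199397; compare to alpha = 0.1. fail to reject H0.

U_X = 9.5, p = 0.199397, fail to reject H0 at alpha = 0.1.


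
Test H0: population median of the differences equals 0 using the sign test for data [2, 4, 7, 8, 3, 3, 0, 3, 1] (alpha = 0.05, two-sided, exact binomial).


Step 1: Discard zero differences. Original n = 9; n_eff = number of nonzero differences = 8.
Nonzero differences (with sign): +2, +4, +7, +8, +3, +3, +3, +1
Step 2: Count signs: positive = 8, negative = 0.
Step 3: Under H0: P(positive) = 0.5, so the number of positives S ~ Bin(8, 0.5).
Step 4: Two-sided exact p-value = sum of Bin(8,0.5) probabilities at or below the observed probability = 0.007812.
Step 5: alpha = 0.05. reject H0.

n_eff = 8, pos = 8, neg = 0, p = 0.007812, reject H0.


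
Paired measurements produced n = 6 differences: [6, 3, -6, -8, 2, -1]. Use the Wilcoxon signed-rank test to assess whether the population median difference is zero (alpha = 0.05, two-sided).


Step 1: Drop any zero differences (none here) and take |d_i|.
|d| = [6, 3, 6, 8, 2, 1]
Step 2: Midrank |d_i| (ties get averaged ranks).
ranks: |6|->4.5, |3|->3, |6|->4.5, |8|->6, |2|->2, |1|->1
Step 3: Attach original signs; sum ranks with positive sign and with negative sign.
W+ = 4.5 + 3 + 2 = 9.5
W- = 4.5 + 6 + 1 = 11.5
(Check: W+ + W- = 21 should equal n(n+1)/2 = 21.)
Step 4: Test statistic W = min(W+, W-) = 9.5.
Step 5: Ties in |d|, so use the tie-corrected normal approximation.
        E[W] = n(n+1)/4 = 6*7/4 = 10.5.
        Tie groups: |d|=6 (t=2); sum(t^3 - t) = 6.
        Var[W] = n(n+1)(2n+1)/24 - sum(t^3-t)/48 = 546/24 - 6/48 = 22.625.
        z = (W - E[W]) / sqrt(Var[W]) = (9.5 - 10.5) / 4.7566 = -0.2102.
        Two-sided p = 2*Phi(z) = 0.833484.
Step 6: alpha = 0.05. fail to reject H0.

W+ = 9.5, W- = 11.5, W = min = 9.5, p = 0.833484, fail to reject H0.


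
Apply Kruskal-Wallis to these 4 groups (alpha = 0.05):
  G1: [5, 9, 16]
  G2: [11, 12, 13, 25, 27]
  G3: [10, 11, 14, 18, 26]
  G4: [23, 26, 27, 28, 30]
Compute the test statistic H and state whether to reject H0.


Step 1: Combine all N = 18 observations and assign midranks.
sorted (value, group, rank): (5,G1,1), (9,G1,2), (10,G3,3), (11,G2,4.5), (11,G3,4.5), (12,G2,6), (13,G2,7), (14,G3,8), (16,G1,9), (18,G3,10), (23,G4,11), (25,G2,12), (26,G3,13.5), (26,G4,13.5), (27,G2,15.5), (27,G4,15.5), (28,G4,17), (30,G4,18)
Step 2: Sum ranks within each group.
R_1 = 12 (n_1 = 3)
R_2 = 45 (n_2 = 5)
R_3 = 39 (n_3 = 5)
R_4 = 75 (n_4 = 5)
Step 3: H = 12/(N(N+1)) * sum(R_i^2/n_i) - 3(N+1)
     = 12/(18*19) * (12^2/3 + 45^2/5 + 39^2/5 + 75^2/5) - 3*19
     = 0.035088 * 1882.2 - 57
     = 9.042105.
Step 4: Ties present; correction factor C = 1 - 18/(18^3 - 18) = 0.996904. Corrected H = 9.042105 / 0.996904 = 9.070186.
Step 5: Under H0, H ~ chi^2(3); p-value = 0.028372.
Step 6: alpha = 0.05. reject H0.

H = 9.0702, df = 3, p = 0.028372, reject H0.


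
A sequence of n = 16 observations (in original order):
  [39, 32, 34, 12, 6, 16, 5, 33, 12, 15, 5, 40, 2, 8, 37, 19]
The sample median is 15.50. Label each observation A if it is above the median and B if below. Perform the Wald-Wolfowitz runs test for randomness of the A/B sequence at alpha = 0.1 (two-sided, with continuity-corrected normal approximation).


Step 1: Compute median = 15.50; label A = above, B = below.
Labels in order: AAABBABABBBABBAA  (n_A = 8, n_B = 8)
Step 2: Count runs R = 9.
Step 3: Under H0 (random ordering), E[R] = 2*n_A*n_B/(n_A+n_B) + 1 = 2*8*8/16 + 1 = 9.0000.
        Var[R] = 2*n_A*n_B*(2*n_A*n_B - n_A - n_B) / ((n_A+n_B)^2 * (n_A+n_B-1)) = 14336/3840 = 3.7333.
        SD[R] = 1.9322.
Step 4: R = E[R], so z = 0 with no continuity correction.
Step 5: Two-sided p-value via normal approximation = 2*(1 - Phi(|z|)) = 1.000000.
Step 6: alpha = 0.1. fail to reject H0.

R = 9, z = 0.0000, p = 1.000000, fail to reject H0.


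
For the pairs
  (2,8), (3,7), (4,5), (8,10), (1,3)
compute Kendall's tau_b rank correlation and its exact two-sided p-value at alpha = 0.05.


Step 1: Enumerate the 10 unordered pairs (i,j) with i<j and classify each by sign(x_j-x_i) * sign(y_j-y_i).
  (1,2):dx=+1,dy=-1->D; (1,3):dx=+2,dy=-3->D; (1,4):dx=+6,dy=+2->C; (1,5):dx=-1,dy=-5->C
  (2,3):dx=+1,dy=-2->D; (2,4):dx=+5,dy=+3->C; (2,5):dx=-2,dy=-4->C; (3,4):dx=+4,dy=+5->C
  (3,5):dx=-3,dy=-2->C; (4,5):dx=-7,dy=-7->C
Step 2: C = 7, D = 3, total pairs = 10.
Step 3: tau = (C - D)/(n(n-1)/2) = (7 - 3)/10 = 0.400000.
Step 4: Exact two-sided p-value (enumerate n! = 120 permutations of y under H0): p = 0.483333.
Step 5: alpha = 0.05. fail to reject H0.

tau_b = 0.4000 (C=7, D=3), p = 0.483333, fail to reject H0.


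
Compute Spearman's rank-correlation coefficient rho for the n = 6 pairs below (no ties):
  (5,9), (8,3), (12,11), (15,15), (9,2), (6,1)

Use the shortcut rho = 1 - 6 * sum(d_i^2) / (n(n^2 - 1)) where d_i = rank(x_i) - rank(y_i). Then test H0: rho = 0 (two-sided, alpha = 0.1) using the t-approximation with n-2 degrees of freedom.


Step 1: Rank x and y separately (midranks; no ties here).
rank(x): 5->1, 8->3, 12->5, 15->6, 9->4, 6->2
rank(y): 9->4, 3->3, 11->5, 15->6, 2->2, 1->1
Step 2: d_i = R_x(i) - R_y(i); compute d_i^2.
  (1-4)^2=9, (3-3)^2=0, (5-5)^2=0, (6-6)^2=0, (4-2)^2=4, (2-1)^2=1
sum(d^2) = 14.
Step 3: rho = 1 - 6*14 / (6*(6^2 - 1)) = 1 - 84/210 = 0.600000.
Step 4: Under H0, t = rho * sqrt((n-2)/(1-rho^2)) = 1.5000 ~ t(4).
Step 5: Two-sided p-value from the t-distribution with 4 df = 0.208000.
Step 6: alpha = 0.1. fail to reject H0.

rho = 0.6000, p = 0.208000, fail to reject H0 at alpha = 0.1.


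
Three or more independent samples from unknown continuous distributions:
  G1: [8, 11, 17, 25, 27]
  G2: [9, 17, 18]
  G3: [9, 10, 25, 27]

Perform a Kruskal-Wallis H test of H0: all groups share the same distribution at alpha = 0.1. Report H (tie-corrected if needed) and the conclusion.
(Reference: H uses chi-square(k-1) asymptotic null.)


Step 1: Combine all N = 12 observations and assign midranks.
sorted (value, group, rank): (8,G1,1), (9,G2,2.5), (9,G3,2.5), (10,G3,4), (11,G1,5), (17,G1,6.5), (17,G2,6.5), (18,G2,8), (25,G1,9.5), (25,G3,9.5), (27,G1,11.5), (27,G3,11.5)
Step 2: Sum ranks within each group.
R_1 = 33.5 (n_1 = 5)
R_2 = 17 (n_2 = 3)
R_3 = 27.5 (n_3 = 4)
Step 3: H = 12/(N(N+1)) * sum(R_i^2/n_i) - 3(N+1)
     = 12/(12*13) * (33.5^2/5 + 17^2/3 + 27.5^2/4) - 3*13
     = 0.076923 * 509.846 - 39
     = 0.218910.
Step 4: Ties present; correction factor C = 1 - 24/(12^3 - 12) = 0.986014. Corrected H = 0.218910 / 0.986014 = 0.222015.
Step 5: Under H0, H ~ chi^2(2); p-value = 0.894932.
Step 6: alpha = 0.1. fail to reject H0.

H = 0.2220, df = 2, p = 0.894932, fail to reject H0.


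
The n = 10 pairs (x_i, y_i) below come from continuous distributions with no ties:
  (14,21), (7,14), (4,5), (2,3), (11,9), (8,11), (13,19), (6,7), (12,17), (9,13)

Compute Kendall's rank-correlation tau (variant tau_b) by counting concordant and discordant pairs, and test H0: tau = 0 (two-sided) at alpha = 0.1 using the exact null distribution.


Step 1: Enumerate the 45 unordered pairs (i,j) with i<j and classify each by sign(x_j-x_i) * sign(y_j-y_i).
  (1,2):dx=-7,dy=-7->C; (1,3):dx=-10,dy=-16->C; (1,4):dx=-12,dy=-18->C; (1,5):dx=-3,dy=-12->C
  (1,6):dx=-6,dy=-10->C; (1,7):dx=-1,dy=-2->C; (1,8):dx=-8,dy=-14->C; (1,9):dx=-2,dy=-4->C
  (1,10):dx=-5,dy=-8->C; (2,3):dx=-3,dy=-9->C; (2,4):dx=-5,dy=-11->C; (2,5):dx=+4,dy=-5->D
  (2,6):dx=+1,dy=-3->D; (2,7):dx=+6,dy=+5->C; (2,8):dx=-1,dy=-7->C; (2,9):dx=+5,dy=+3->C
  (2,10):dx=+2,dy=-1->D; (3,4):dx=-2,dy=-2->C; (3,5):dx=+7,dy=+4->C; (3,6):dx=+4,dy=+6->C
  (3,7):dx=+9,dy=+14->C; (3,8):dx=+2,dy=+2->C; (3,9):dx=+8,dy=+12->C; (3,10):dx=+5,dy=+8->C
  (4,5):dx=+9,dy=+6->C; (4,6):dx=+6,dy=+8->C; (4,7):dx=+11,dy=+16->C; (4,8):dx=+4,dy=+4->C
  (4,9):dx=+10,dy=+14->C; (4,10):dx=+7,dy=+10->C; (5,6):dx=-3,dy=+2->D; (5,7):dx=+2,dy=+10->C
  (5,8):dx=-5,dy=-2->C; (5,9):dx=+1,dy=+8->C; (5,10):dx=-2,dy=+4->D; (6,7):dx=+5,dy=+8->C
  (6,8):dx=-2,dy=-4->C; (6,9):dx=+4,dy=+6->C; (6,10):dx=+1,dy=+2->C; (7,8):dx=-7,dy=-12->C
  (7,9):dx=-1,dy=-2->C; (7,10):dx=-4,dy=-6->C; (8,9):dx=+6,dy=+10->C; (8,10):dx=+3,dy=+6->C
  (9,10):dx=-3,dy=-4->C
Step 2: C = 40, D = 5, total pairs = 45.
Step 3: tau = (C - D)/(n(n-1)/2) = (40 - 5)/45 = 0.777778.
Step 4: Exact two-sided p-value (enumerate n! = 3628800 permutations of y under H0): p = 0.000946.
Step 5: alpha = 0.1. reject H0.

tau_b = 0.7778 (C=40, D=5), p = 0.000946, reject H0.


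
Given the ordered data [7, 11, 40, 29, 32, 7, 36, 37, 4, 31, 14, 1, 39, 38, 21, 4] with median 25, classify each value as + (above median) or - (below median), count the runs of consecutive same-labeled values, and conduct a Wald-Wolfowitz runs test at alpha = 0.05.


Step 1: Compute median = 25; label A = above, B = below.
Labels in order: BBAAABAABABBAABB  (n_A = 8, n_B = 8)
Step 2: Count runs R = 9.
Step 3: Under H0 (random ordering), E[R] = 2*n_A*n_B/(n_A+n_B) + 1 = 2*8*8/16 + 1 = 9.0000.
        Var[R] = 2*n_A*n_B*(2*n_A*n_B - n_A - n_B) / ((n_A+n_B)^2 * (n_A+n_B-1)) = 14336/3840 = 3.7333.
        SD[R] = 1.9322.
Step 4: R = E[R], so z = 0 with no continuity correction.
Step 5: Two-sided p-value via normal approximation = 2*(1 - Phi(|z|)) = 1.000000.
Step 6: alpha = 0.05. fail to reject H0.

R = 9, z = 0.0000, p = 1.000000, fail to reject H0.


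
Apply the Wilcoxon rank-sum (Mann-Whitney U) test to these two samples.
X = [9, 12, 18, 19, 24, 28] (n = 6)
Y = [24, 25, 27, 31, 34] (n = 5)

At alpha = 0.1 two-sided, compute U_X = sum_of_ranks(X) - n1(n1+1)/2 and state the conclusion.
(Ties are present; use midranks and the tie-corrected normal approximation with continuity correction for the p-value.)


Step 1: Combine and sort all 11 observations; assign midranks.
sorted (value, group): (9,X), (12,X), (18,X), (19,X), (24,X), (24,Y), (25,Y), (27,Y), (28,X), (31,Y), (34,Y)
ranks: 9->1, 12->2, 18->3, 19->4, 24->5.5, 24->5.5, 25->7, 27->8, 28->9, 31->10, 34->11
Step 2: Rank sum for X: R1 = 1 + 2 + 3 + 4 + 5.5 + 9 = 24.5.
Step 3: U_X = R1 - n1(n1+1)/2 = 24.5 - 6*7/2 = 24.5 - 21 = 3.5.
       U_Y = n1*n2 - U_X = 30 - 3.5 = 26.5.
Step 4: Ties are present, so use the tie-corrected normal approximation (with continuity correction) for the p-value.
Step 5: p-value = 0.044126; compare to alpha = 0.1. reject H0.

U_X = 3.5, p = 0.044126, reject H0 at alpha = 0.1.


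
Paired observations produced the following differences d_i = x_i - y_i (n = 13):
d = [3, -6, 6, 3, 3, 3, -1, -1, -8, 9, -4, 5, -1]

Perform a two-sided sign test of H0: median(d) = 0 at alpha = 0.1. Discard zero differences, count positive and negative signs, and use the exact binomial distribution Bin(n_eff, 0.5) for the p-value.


Step 1: Discard zero differences. Original n = 13; n_eff = number of nonzero differences = 13.
Nonzero differences (with sign): +3, -6, +6, +3, +3, +3, -1, -1, -8, +9, -4, +5, -1
Step 2: Count signs: positive = 7, negative = 6.
Step 3: Under H0: P(positive) = 0.5, so the number of positives S ~ Bin(13, 0.5).
Step 4: Two-sided exact p-value = sum of Bin(13,0.5) probabilities at or below the observed probability = 1.000000.
Step 5: alpha = 0.1. fail to reject H0.

n_eff = 13, pos = 7, neg = 6, p = 1.000000, fail to reject H0.


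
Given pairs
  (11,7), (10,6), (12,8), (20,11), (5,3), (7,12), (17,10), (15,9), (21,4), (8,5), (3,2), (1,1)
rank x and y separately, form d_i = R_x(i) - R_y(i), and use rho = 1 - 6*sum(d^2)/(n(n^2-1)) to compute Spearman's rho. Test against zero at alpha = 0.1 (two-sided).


Step 1: Rank x and y separately (midranks; no ties here).
rank(x): 11->7, 10->6, 12->8, 20->11, 5->3, 7->4, 17->10, 15->9, 21->12, 8->5, 3->2, 1->1
rank(y): 7->7, 6->6, 8->8, 11->11, 3->3, 12->12, 10->10, 9->9, 4->4, 5->5, 2->2, 1->1
Step 2: d_i = R_x(i) - R_y(i); compute d_i^2.
  (7-7)^2=0, (6-6)^2=0, (8-8)^2=0, (11-11)^2=0, (3-3)^2=0, (4-12)^2=64, (10-10)^2=0, (9-9)^2=0, (12-4)^2=64, (5-5)^2=0, (2-2)^2=0, (1-1)^2=0
sum(d^2) = 128.
Step 3: rho = 1 - 6*128 / (12*(12^2 - 1)) = 1 - 768/1716 = 0.552448.
Step 4: Under H0, t = rho * sqrt((n-2)/(1-rho^2)) = 2.0959 ~ t(10).
Step 5: Two-sided p-value from the t-distribution with 10 df = 0.062511.
Step 6: alpha = 0.1. reject H0.

rho = 0.5524, p = 0.062511, reject H0 at alpha = 0.1.


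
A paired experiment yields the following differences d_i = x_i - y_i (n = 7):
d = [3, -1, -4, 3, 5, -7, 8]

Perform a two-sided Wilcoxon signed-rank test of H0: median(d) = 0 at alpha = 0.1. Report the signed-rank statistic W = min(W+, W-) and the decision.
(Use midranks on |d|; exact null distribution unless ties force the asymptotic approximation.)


Step 1: Drop any zero differences (none here) and take |d_i|.
|d| = [3, 1, 4, 3, 5, 7, 8]
Step 2: Midrank |d_i| (ties get averaged ranks).
ranks: |3|->2.5, |1|->1, |4|->4, |3|->2.5, |5|->5, |7|->6, |8|->7
Step 3: Attach original signs; sum ranks with positive sign and with negative sign.
W+ = 2.5 + 2.5 + 5 + 7 = 17
W- = 1 + 4 + 6 = 11
(Check: W+ + W- = 28 should equal n(n+1)/2 = 28.)
Step 4: Test statistic W = min(W+, W-) = 11.
Step 5: Ties in |d|, so use the tie-corrected normal approximation.
        E[W] = n(n+1)/4 = 7*8/4 = 14.
        Tie groups: |d|=3 (t=2); sum(t^3 - t) = 6.
        Var[W] = n(n+1)(2n+1)/24 - sum(t^3-t)/48 = 840/24 - 6/48 = 34.875.
        z = (W - E[W]) / sqrt(Var[W]) = (11 - 14) / 5.9055 = -0.5080.
        Two-sided p = 2*Phi(z) = 0.611453.
Step 6: alpha = 0.1. fail to reject H0.

W+ = 17, W- = 11, W = min = 11, p = 0.611453, fail to reject H0.


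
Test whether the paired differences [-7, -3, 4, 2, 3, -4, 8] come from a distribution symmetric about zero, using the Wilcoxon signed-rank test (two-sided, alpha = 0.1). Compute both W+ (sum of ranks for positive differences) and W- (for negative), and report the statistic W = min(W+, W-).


Step 1: Drop any zero differences (none here) and take |d_i|.
|d| = [7, 3, 4, 2, 3, 4, 8]
Step 2: Midrank |d_i| (ties get averaged ranks).
ranks: |7|->6, |3|->2.5, |4|->4.5, |2|->1, |3|->2.5, |4|->4.5, |8|->7
Step 3: Attach original signs; sum ranks with positive sign and with negative sign.
W+ = 4.5 + 1 + 2.5 + 7 = 15
W- = 6 + 2.5 + 4.5 = 13
(Check: W+ + W- = 28 should equal n(n+1)/2 = 28.)
Step 4: Test statistic W = min(W+, W-) = 13.
Step 5: Ties in |d|, so use the tie-corrected normal approximation.
        E[W] = n(n+1)/4 = 7*8/4 = 14.
        Tie groups: |d|=3 (t=2), |d|=4 (t=2); sum(t^3 - t) = 12.
        Var[W] = n(n+1)(2n+1)/24 - sum(t^3-t)/48 = 840/24 - 12/48 = 34.75.
        z = (W - E[W]) / sqrt(Var[W]) = (13 - 14) / 5.8949 = -0.1696.
        Two-sided p = 2*Phi(z) = 0.865295.
Step 6: alpha = 0.1. fail to reject H0.

W+ = 15, W- = 13, W = min = 13, p = 0.865295, fail to reject H0.


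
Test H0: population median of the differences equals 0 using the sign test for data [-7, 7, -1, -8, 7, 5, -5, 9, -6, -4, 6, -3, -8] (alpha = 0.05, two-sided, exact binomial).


Step 1: Discard zero differences. Original n = 13; n_eff = number of nonzero differences = 13.
Nonzero differences (with sign): -7, +7, -1, -8, +7, +5, -5, +9, -6, -4, +6, -3, -8
Step 2: Count signs: positive = 5, negative = 8.
Step 3: Under H0: P(positive) = 0.5, so the number of positives S ~ Bin(13, 0.5).
Step 4: Two-sided exact p-value = sum of Bin(13,0.5) probabilities at or below the observed probability = 0.581055.
Step 5: alpha = 0.05. fail to reject H0.

n_eff = 13, pos = 5, neg = 8, p = 0.581055, fail to reject H0.


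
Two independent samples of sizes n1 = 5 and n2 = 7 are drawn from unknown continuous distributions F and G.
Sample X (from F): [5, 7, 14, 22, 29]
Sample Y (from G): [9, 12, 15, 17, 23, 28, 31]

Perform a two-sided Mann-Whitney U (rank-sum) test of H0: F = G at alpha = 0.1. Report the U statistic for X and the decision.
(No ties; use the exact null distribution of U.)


Step 1: Combine and sort all 12 observations; assign midranks.
sorted (value, group): (5,X), (7,X), (9,Y), (12,Y), (14,X), (15,Y), (17,Y), (22,X), (23,Y), (28,Y), (29,X), (31,Y)
ranks: 5->1, 7->2, 9->3, 12->4, 14->5, 15->6, 17->7, 22->8, 23->9, 28->10, 29->11, 31->12
Step 2: Rank sum for X: R1 = 1 + 2 + 5 + 8 + 11 = 27.
Step 3: U_X = R1 - n1(n1+1)/2 = 27 - 5*6/2 = 27 - 15 = 12.
       U_Y = n1*n2 - U_X = 35 - 12 = 23.
Step 4: No ties, so the exact null distribution of U (based on enumerating the C(12,5) = 792 equally likely rank assignments) gives the two-sided p-value.
Step 5: p-value = 0.431818; compare to alpha = 0.1. fail to reject H0.

U_X = 12, p = 0.431818, fail to reject H0 at alpha = 0.1.


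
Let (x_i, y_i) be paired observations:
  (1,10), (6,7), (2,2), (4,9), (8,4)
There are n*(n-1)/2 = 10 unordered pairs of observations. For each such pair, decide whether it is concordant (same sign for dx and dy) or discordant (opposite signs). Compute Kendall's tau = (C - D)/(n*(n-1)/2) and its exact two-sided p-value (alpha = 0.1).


Step 1: Enumerate the 10 unordered pairs (i,j) with i<j and classify each by sign(x_j-x_i) * sign(y_j-y_i).
  (1,2):dx=+5,dy=-3->D; (1,3):dx=+1,dy=-8->D; (1,4):dx=+3,dy=-1->D; (1,5):dx=+7,dy=-6->D
  (2,3):dx=-4,dy=-5->C; (2,4):dx=-2,dy=+2->D; (2,5):dx=+2,dy=-3->D; (3,4):dx=+2,dy=+7->C
  (3,5):dx=+6,dy=+2->C; (4,5):dx=+4,dy=-5->D
Step 2: C = 3, D = 7, total pairs = 10.
Step 3: tau = (C - D)/(n(n-1)/2) = (3 - 7)/10 = -0.400000.
Step 4: Exact two-sided p-value (enumerate n! = 120 permutations of y under H0): p = 0.483333.
Step 5: alpha = 0.1. fail to reject H0.

tau_b = -0.4000 (C=3, D=7), p = 0.483333, fail to reject H0.


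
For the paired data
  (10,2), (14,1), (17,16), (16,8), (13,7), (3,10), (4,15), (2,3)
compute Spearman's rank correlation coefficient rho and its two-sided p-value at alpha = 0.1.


Step 1: Rank x and y separately (midranks; no ties here).
rank(x): 10->4, 14->6, 17->8, 16->7, 13->5, 3->2, 4->3, 2->1
rank(y): 2->2, 1->1, 16->8, 8->5, 7->4, 10->6, 15->7, 3->3
Step 2: d_i = R_x(i) - R_y(i); compute d_i^2.
  (4-2)^2=4, (6-1)^2=25, (8-8)^2=0, (7-5)^2=4, (5-4)^2=1, (2-6)^2=16, (3-7)^2=16, (1-3)^2=4
sum(d^2) = 70.
Step 3: rho = 1 - 6*70 / (8*(8^2 - 1)) = 1 - 420/504 = 0.166667.
Step 4: Under H0, t = rho * sqrt((n-2)/(1-rho^2)) = 0.4140 ~ t(6).
Step 5: Two-sided p-value from the t-distribution with 6 df = 0.693239.
Step 6: alpha = 0.1. fail to reject H0.

rho = 0.1667, p = 0.693239, fail to reject H0 at alpha = 0.1.


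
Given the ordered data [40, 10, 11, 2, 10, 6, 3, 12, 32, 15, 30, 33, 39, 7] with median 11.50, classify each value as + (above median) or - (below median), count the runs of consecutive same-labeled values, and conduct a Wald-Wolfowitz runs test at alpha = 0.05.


Step 1: Compute median = 11.50; label A = above, B = below.
Labels in order: ABBBBBBAAAAAAB  (n_A = 7, n_B = 7)
Step 2: Count runs R = 4.
Step 3: Under H0 (random ordering), E[R] = 2*n_A*n_B/(n_A+n_B) + 1 = 2*7*7/14 + 1 = 8.0000.
        Var[R] = 2*n_A*n_B*(2*n_A*n_B - n_A - n_B) / ((n_A+n_B)^2 * (n_A+n_B-1)) = 8232/2548 = 3.2308.
        SD[R] = 1.7974.
Step 4: Continuity-corrected z = (R + 0.5 - E[R]) / SD[R] = (4 + 0.5 - 8.0000) / 1.7974 = -1.9472.
Step 5: Two-sided p-value via normal approximation = 2*(1 - Phi(|z|)) = 0.051508.
Step 6: alpha = 0.05. fail to reject H0.

R = 4, z = -1.9472, p = 0.051508, fail to reject H0.


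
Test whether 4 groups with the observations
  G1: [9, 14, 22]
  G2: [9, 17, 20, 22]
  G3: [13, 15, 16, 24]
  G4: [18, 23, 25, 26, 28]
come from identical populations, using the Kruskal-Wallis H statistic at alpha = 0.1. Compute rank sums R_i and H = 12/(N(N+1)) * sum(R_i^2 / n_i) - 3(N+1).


Step 1: Combine all N = 16 observations and assign midranks.
sorted (value, group, rank): (9,G1,1.5), (9,G2,1.5), (13,G3,3), (14,G1,4), (15,G3,5), (16,G3,6), (17,G2,7), (18,G4,8), (20,G2,9), (22,G1,10.5), (22,G2,10.5), (23,G4,12), (24,G3,13), (25,G4,14), (26,G4,15), (28,G4,16)
Step 2: Sum ranks within each group.
R_1 = 16 (n_1 = 3)
R_2 = 28 (n_2 = 4)
R_3 = 27 (n_3 = 4)
R_4 = 65 (n_4 = 5)
Step 3: H = 12/(N(N+1)) * sum(R_i^2/n_i) - 3(N+1)
     = 12/(16*17) * (16^2/3 + 28^2/4 + 27^2/4 + 65^2/5) - 3*17
     = 0.044118 * 1308.58 - 51
     = 6.731618.
Step 4: Ties present; correction factor C = 1 - 12/(16^3 - 16) = 0.997059. Corrected H = 6.731618 / 0.997059 = 6.751475.
Step 5: Under H0, H ~ chi^2(3); p-value = 0.080255.
Step 6: alpha = 0.1. reject H0.

H = 6.7515, df = 3, p = 0.080255, reject H0.


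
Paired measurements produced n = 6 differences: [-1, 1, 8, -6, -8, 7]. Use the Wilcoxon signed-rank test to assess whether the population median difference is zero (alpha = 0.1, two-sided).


Step 1: Drop any zero differences (none here) and take |d_i|.
|d| = [1, 1, 8, 6, 8, 7]
Step 2: Midrank |d_i| (ties get averaged ranks).
ranks: |1|->1.5, |1|->1.5, |8|->5.5, |6|->3, |8|->5.5, |7|->4
Step 3: Attach original signs; sum ranks with positive sign and with negative sign.
W+ = 1.5 + 5.5 + 4 = 11
W- = 1.5 + 3 + 5.5 = 10
(Check: W+ + W- = 21 should equal n(n+1)/2 = 21.)
Step 4: Test statistic W = min(W+, W-) = 10.
Step 5: Ties in |d|, so use the tie-corrected normal approximation.
        E[W] = n(n+1)/4 = 6*7/4 = 10.5.
        Tie groups: |d|=1 (t=2), |d|=8 (t=2); sum(t^3 - t) = 12.
        Var[W] = n(n+1)(2n+1)/24 - sum(t^3-t)/48 = 546/24 - 12/48 = 22.5.
        z = (W - E[W]) / sqrt(Var[W]) = (10 - 10.5) / 4.7434 = -0.1054.
        Two-sided p = 2*Phi(z) = 0.916051.
Step 6: alpha = 0.1. fail to reject H0.

W+ = 11, W- = 10, W = min = 10, p = 0.916051, fail to reject H0.


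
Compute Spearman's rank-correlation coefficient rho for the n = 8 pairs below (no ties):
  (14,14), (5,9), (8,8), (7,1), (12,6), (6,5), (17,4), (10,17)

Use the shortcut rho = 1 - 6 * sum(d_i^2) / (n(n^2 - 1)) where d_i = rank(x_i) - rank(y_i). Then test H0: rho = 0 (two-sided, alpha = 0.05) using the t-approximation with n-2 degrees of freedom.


Step 1: Rank x and y separately (midranks; no ties here).
rank(x): 14->7, 5->1, 8->4, 7->3, 12->6, 6->2, 17->8, 10->5
rank(y): 14->7, 9->6, 8->5, 1->1, 6->4, 5->3, 4->2, 17->8
Step 2: d_i = R_x(i) - R_y(i); compute d_i^2.
  (7-7)^2=0, (1-6)^2=25, (4-5)^2=1, (3-1)^2=4, (6-4)^2=4, (2-3)^2=1, (8-2)^2=36, (5-8)^2=9
sum(d^2) = 80.
Step 3: rho = 1 - 6*80 / (8*(8^2 - 1)) = 1 - 480/504 = 0.047619.
Step 4: Under H0, t = rho * sqrt((n-2)/(1-rho^2)) = 0.1168 ~ t(6).
Step 5: Two-sided p-value from the t-distribution with 6 df = 0.910849.
Step 6: alpha = 0.05. fail to reject H0.

rho = 0.0476, p = 0.910849, fail to reject H0 at alpha = 0.05.
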